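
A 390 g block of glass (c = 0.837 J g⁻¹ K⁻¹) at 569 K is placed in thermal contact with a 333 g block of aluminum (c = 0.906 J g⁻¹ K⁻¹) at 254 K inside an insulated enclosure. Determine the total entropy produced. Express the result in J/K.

Energy balance: T_f = (m₁c₁T₁ + m₂c₂T₂)/(m₁c₁ + m₂c₂) = 417.7 K.
ΔS₁ = m₁c₁ ln(T_f/T₁) = 326.43 × ln(417.7/569) = -100.9 J/K.
ΔS₂ = m₂c₂ ln(T_f/T₂) = 301.698 × ln(417.7/254) = 150.1 J/K.
ΔS_total = -100.9 + 150.1 = 49.2 J/K.

ΔS_total = 49.2 J/K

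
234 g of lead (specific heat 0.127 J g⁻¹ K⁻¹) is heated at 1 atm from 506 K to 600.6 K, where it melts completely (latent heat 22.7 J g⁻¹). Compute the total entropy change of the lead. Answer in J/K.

ΔS = 13.9 J/K

Warming step: ΔS₁ = m c ln(T_tr/T_i) = 234 × 0.127 × ln(600.6/506) = 5.093 J/K.
Phase change: ΔS₂ = +mL/T_tr = 234 × 22.7 / 600.6 = 8.844 J/K.
ΔS_total = (5.093) + (8.844) = 13.9 J/K.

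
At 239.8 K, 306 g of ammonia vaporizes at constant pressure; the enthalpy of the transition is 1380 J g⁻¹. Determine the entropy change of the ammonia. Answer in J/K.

ΔS = 1760 J/K

Heat absorbed by the substance: Q = mL = 306 × 1380 = 422280 J.
At constant T, ΔS = Q_rev/T = 422280 / 239.8 = 1760 J/K.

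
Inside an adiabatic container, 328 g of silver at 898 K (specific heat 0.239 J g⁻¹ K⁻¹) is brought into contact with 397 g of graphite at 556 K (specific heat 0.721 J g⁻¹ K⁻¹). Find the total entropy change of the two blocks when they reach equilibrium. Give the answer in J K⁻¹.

ΔS_total = 7.71 J/K

Energy balance: T_f = (m₁c₁T₁ + m₂c₂T₂)/(m₁c₁ + m₂c₂) = 629.53 K.
ΔS₁ = m₁c₁ ln(T_f/T₁) = 78.392 × ln(629.53/898) = -27.84 J/K.
ΔS₂ = m₂c₂ ln(T_f/T₂) = 286.237 × ln(629.53/556) = 35.55 J/K.
ΔS_total = -27.84 + 35.55 = 7.71 J/K.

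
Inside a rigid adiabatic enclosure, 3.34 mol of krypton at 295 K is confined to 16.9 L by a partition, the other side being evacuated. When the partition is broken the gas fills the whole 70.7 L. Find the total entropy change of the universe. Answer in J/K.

ΔS_universe = 39.7 J/K

No heat is exchanged and no work is done, so the ideal-gas temperature stays constant.
Entropy is a state function; using a reversible isothermal path, ΔS_gas = nR ln(V₂/V₁) = 3.34 × 8.314 × ln(70.7/16.9) = 39.7 J/K.
The insulated surroundings exchange no heat, so ΔS_surr = 0 and ΔS_universe = ΔS_gas.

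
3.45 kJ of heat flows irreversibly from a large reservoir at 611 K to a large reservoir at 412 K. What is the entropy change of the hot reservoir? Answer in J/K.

The hot reservoir loses heat Q, so ΔS_hot = −Q/T_H = −3450/611 = -5.65 J/K.

ΔS_hot = -5.65 J/K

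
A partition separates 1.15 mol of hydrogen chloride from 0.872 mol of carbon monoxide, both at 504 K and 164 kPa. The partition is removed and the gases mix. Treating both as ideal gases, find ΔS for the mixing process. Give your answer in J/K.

Mole fractions: x_A = 1.15/2.02 = 0.569, x_B = 0.431.
ΔS_mix = −R(n_A ln x_A + n_B ln x_B) = −8.314 × (1.15 ln 0.569 + 0.872 ln 0.431) = 11.5 J/K.

ΔS_mix = 11.5 J/K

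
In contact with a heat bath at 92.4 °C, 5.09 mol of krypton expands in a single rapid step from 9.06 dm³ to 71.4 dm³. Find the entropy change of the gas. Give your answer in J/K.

Entropy is a state function, so ΔS_gas depends only on the end states.
For an isothermal ideal gas ΔS_gas = nR ln(V₂/V₁) = 5.09 × 8.314 × ln(71.4/9.06) = 87.4 J/K.

ΔS_gas = 87.4 J/K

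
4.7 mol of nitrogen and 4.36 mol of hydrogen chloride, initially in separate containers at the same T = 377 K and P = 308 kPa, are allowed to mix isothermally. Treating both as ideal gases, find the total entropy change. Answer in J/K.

Mole fractions: x_A = 4.7/9.06 = 0.519, x_B = 0.481.
ΔS_mix = −R(n_A ln x_A + n_B ln x_B) = −8.314 × (4.7 ln 0.519 + 4.36 ln 0.481) = 52.2 J/K.

ΔS_mix = 52.2 J/K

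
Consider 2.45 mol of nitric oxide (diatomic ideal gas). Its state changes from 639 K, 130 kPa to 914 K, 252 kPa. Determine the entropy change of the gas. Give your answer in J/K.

ΔS = 12 J/K

ΔS = nC_p ln(T₂/T₁) − nR ln(P₂/P₁), with C_p = 7R/2 = 29.1 J mol⁻¹ K⁻¹ for a diatomic ideal gas.
ΔS = 2.45 × [29.1 × ln(914/639) − 8.314 × ln(252/130)] = 12 J/K.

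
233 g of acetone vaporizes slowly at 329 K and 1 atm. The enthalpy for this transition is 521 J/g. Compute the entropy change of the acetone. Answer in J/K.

Heat absorbed by the substance: Q = mL = 233 × 521 = 121393 J.
At constant T, ΔS = Q_rev/T = 121393 / 329 = 369 J/K.

ΔS = 369 J/K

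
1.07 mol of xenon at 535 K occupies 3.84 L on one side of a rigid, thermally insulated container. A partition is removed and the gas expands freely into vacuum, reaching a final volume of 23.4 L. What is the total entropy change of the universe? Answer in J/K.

For an ideal gas in free expansion Q = 0 and W = 0, so T is unchanged.
Entropy is a state function; using a reversible isothermal path, ΔS_gas = nR ln(V₂/V₁) = 1.07 × 8.314 × ln(23.4/3.84) = 16.1 J/K.
The insulated surroundings exchange no heat, so ΔS_surr = 0 and ΔS_universe = ΔS_gas.

ΔS_universe = 16.1 J/K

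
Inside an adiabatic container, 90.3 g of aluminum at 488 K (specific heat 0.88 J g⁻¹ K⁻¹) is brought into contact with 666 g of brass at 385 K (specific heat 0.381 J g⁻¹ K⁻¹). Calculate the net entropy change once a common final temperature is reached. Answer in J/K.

Energy balance: T_f = (m₁c₁T₁ + m₂c₂T₂)/(m₁c₁ + m₂c₂) = 409.56 K.
ΔS₁ = m₁c₁ ln(T_f/T₁) = 79.464 × ln(409.56/488) = -13.92 J/K.
ΔS₂ = m₂c₂ ln(T_f/T₂) = 253.746 × ln(409.56/385) = 15.69 J/K.
ΔS_total = -13.92 + 15.69 = 1.77 J/K.

ΔS_total = 1.77 J/K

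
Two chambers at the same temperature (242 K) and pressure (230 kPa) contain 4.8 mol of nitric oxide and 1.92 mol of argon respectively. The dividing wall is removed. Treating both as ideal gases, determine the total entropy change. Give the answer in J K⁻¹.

Mole fractions: x_A = 4.8/6.72 = 0.714, x_B = 0.286.
ΔS_mix = −R(n_A ln x_A + n_B ln x_B) = −8.314 × (4.8 ln 0.714 + 1.92 ln 0.286) = 33.4 J/K.

ΔS_mix = 33.4 J/K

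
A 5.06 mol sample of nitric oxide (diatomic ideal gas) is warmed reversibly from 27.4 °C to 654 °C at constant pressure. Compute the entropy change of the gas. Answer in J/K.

ΔS = 166 J/K

In kelvin: T₁ = 300.55 K, T₂ = 927.15 K. At constant pressure, ΔS = nC_p ln(T₂/T₁) with C_p = 7R/2 = 29.1 J mol⁻¹ K⁻¹.
ΔS = 5.06 × 29.1 × ln(927.15/300.55) = 166 J/K.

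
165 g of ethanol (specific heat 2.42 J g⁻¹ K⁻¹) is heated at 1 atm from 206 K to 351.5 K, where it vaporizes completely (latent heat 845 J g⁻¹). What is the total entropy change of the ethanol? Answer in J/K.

ΔS = 610 J/K

Warming step: ΔS₁ = m c ln(T_tr/T_i) = 165 × 2.42 × ln(351.5/206) = 213.4 J/K.
Phase change: ΔS₂ = +mL/T_tr = 165 × 845 / 351.5 = 396.7 J/K.
ΔS_total = (213.4) + (396.7) = 610 J/K.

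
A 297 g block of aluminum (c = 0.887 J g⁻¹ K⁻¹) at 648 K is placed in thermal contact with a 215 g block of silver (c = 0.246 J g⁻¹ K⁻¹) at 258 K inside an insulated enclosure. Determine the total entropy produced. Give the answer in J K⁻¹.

ΔS_total = 15.2 J/K

Energy balance: T_f = (m₁c₁T₁ + m₂c₂T₂)/(m₁c₁ + m₂c₂) = 582.79 K.
ΔS₁ = m₁c₁ ln(T_f/T₁) = 263.439 × ln(582.79/648) = -27.94 J/K.
ΔS₂ = m₂c₂ ln(T_f/T₂) = 52.89 × ln(582.79/258) = 43.1 J/K.
ΔS_total = -27.94 + 43.1 = 15.2 J/K.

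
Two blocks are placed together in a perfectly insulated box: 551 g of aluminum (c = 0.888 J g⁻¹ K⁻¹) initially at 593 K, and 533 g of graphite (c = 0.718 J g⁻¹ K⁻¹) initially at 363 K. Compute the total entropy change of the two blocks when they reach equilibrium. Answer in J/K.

Energy balance: T_f = (m₁c₁T₁ + m₂c₂T₂)/(m₁c₁ + m₂c₂) = 492.06 K.
ΔS₁ = m₁c₁ ln(T_f/T₁) = 489.288 × ln(492.06/593) = -91.3 J/K.
ΔS₂ = m₂c₂ ln(T_f/T₂) = 382.694 × ln(492.06/363) = 116.4 J/K.
ΔS_total = -91.3 + 116.4 = 25.1 J/K.

ΔS_total = 25.1 J/K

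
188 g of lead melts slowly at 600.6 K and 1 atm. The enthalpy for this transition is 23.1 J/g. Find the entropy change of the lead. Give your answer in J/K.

Heat absorbed by the substance: Q = mL = 188 × 23.1 = 4342.8 J.
At constant T, ΔS = Q_rev/T = 4342.8 / 600.6 = 7.23 J/K.

ΔS = 7.23 J/K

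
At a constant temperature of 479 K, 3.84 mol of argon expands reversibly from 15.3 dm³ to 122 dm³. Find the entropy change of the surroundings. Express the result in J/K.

For an isothermal ideal gas ΔS_gas = nR ln(V₂/V₁) = 3.84 × 8.314 × ln(122/15.3) = 66.3 J/K.
The process is reversible, so ΔS_surr = −ΔS_gas = -66.3 J/K and ΔS_universe = 0.

ΔS_surr = -66.3 J/K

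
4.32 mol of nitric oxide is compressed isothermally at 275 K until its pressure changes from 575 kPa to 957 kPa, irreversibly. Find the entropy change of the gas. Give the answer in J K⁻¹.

ΔS_gas = -18.3 J/K

Entropy is a state function, so ΔS_gas depends only on the end states.
For an isothermal ideal gas ΔS_gas = nR ln(P₁/P₂) = 4.32 × 8.314 × ln(575/957) = -18.3 J/K.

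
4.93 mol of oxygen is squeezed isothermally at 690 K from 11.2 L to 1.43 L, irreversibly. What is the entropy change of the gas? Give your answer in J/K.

ΔS_gas = -84.4 J/K

Entropy is a state function, so ΔS_gas depends only on the end states.
For an isothermal ideal gas ΔS_gas = nR ln(V₂/V₁) = 4.93 × 8.314 × ln(1.43/11.2) = -84.4 J/K.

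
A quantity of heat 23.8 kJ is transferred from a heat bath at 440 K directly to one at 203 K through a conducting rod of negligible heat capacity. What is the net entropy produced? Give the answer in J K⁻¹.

ΔS_hot = −Q/T_H = −23800/440 = -54.0909 J/K and ΔS_cold = +Q/T_C = 23800/203 = 117.241 J/K.
ΔS_total = -54.0909 + 117.241 = 63.2 J/K, positive as the second law requires.

ΔS_total = 63.2 J/K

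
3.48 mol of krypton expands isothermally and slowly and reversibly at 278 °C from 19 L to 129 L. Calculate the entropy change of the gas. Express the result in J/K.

ΔS_gas = 55.4 J/K

For an isothermal ideal gas ΔS_gas = nR ln(V₂/V₁) = 3.48 × 8.314 × ln(129/19) = 55.4 J/K.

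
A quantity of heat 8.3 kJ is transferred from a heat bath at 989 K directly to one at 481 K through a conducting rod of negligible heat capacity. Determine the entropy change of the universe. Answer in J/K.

ΔS_hot = −Q/T_H = −8300/989 = -8.3923 J/K and ΔS_cold = +Q/T_C = 8300/481 = 17.256 J/K.
ΔS_total = -8.3923 + 17.256 = 8.86 J/K, positive as the second law requires.

ΔS_total = 8.86 J/K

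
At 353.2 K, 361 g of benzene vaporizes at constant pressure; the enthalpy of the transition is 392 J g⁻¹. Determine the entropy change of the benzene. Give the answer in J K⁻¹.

ΔS = 401 J/K

Heat absorbed by the substance: Q = mL = 361 × 392 = 141512 J.
At constant T, ΔS = Q_rev/T = 141512 / 353.2 = 401 J/K.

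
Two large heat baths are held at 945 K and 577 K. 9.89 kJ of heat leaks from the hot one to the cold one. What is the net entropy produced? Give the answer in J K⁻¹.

ΔS_hot = −Q/T_H = −9890/945 = -10.47 J/K and ΔS_cold = +Q/T_C = 9890/577 = 17.14 J/K.
ΔS_total = -10.47 + 17.14 = 6.67 J/K, positive as the second law requires.

ΔS_total = 6.67 J/K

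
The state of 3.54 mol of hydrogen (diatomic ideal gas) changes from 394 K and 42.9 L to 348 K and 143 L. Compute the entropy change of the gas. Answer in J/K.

Entropy is a state function: ΔS = nC_V ln(T₂/T₁) + nR ln(V₂/V₁), with C_V = 5R/2 = 20.79 J mol⁻¹ K⁻¹ for a diatomic ideal gas.
ΔS = 3.54 × [20.79 × ln(348/394) + 8.314 × ln(143/42.9)] = 26.3 J/K.

ΔS = 26.3 J/K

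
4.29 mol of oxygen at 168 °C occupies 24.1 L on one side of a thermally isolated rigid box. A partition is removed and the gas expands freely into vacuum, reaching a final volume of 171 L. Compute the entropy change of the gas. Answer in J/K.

ΔS_gas = 69.9 J/K

For an ideal gas in free expansion Q = 0 and W = 0, so T is unchanged.
Entropy is a state function; using a reversible isothermal path, ΔS_gas = nR ln(V₂/V₁) = 4.29 × 8.314 × ln(171/24.1) = 69.9 J/K.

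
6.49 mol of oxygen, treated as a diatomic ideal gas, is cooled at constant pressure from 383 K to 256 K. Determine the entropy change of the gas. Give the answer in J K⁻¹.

At constant pressure, ΔS = nC_p ln(T₂/T₁) with C_p = 7R/2 = 29.1 J mol⁻¹ K⁻¹.
ΔS = 6.49 × 29.1 × ln(256/383) = -76.1 J/K.

ΔS = -76.1 J/K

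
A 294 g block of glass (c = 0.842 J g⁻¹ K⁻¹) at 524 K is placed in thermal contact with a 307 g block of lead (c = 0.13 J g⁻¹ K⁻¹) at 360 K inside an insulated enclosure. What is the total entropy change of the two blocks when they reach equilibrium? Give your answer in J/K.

Energy balance: T_f = (m₁c₁T₁ + m₂c₂T₂)/(m₁c₁ + m₂c₂) = 501.23 K.
ΔS₁ = m₁c₁ ln(T_f/T₁) = 247.548 × ln(501.23/524) = -11 J/K.
ΔS₂ = m₂c₂ ln(T_f/T₂) = 39.91 × ln(501.23/360) = 13.21 J/K.
ΔS_total = -11 + 13.21 = 2.21 J/K.

ΔS_total = 2.21 J/K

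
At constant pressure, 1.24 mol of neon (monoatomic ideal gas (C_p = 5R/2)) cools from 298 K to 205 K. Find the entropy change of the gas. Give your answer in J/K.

ΔS = -9.64 J/K

At constant pressure, ΔS = nC_p ln(T₂/T₁) with C_p = 5R/2 = 20.79 J mol⁻¹ K⁻¹.
ΔS = 1.24 × 20.79 × ln(205/298) = -9.64 J/K.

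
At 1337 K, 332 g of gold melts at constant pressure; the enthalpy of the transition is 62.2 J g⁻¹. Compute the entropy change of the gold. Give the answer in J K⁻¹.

Heat absorbed by the substance: Q = mL = 332 × 62.2 = 20650.4 J.
At constant T, ΔS = Q_rev/T = 20650.4 / 1337 = 15.4 J/K.

ΔS = 15.4 J/K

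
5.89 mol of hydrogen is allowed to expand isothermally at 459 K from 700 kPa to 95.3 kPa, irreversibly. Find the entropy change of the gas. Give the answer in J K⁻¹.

Entropy is a state function, so ΔS_gas depends only on the end states.
For an isothermal ideal gas ΔS_gas = nR ln(P₁/P₂) = 5.89 × 8.314 × ln(700/95.3) = 97.6 J/K.

ΔS_gas = 97.6 J/K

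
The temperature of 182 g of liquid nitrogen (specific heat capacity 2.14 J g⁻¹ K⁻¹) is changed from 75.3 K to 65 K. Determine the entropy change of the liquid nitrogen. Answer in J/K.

ΔS = -57.3 J/K

ΔS = ∫dQ_rev/T = m c ln(T₂/T₁) = 182 × 2.14 × ln(65/75.3) = -57.3 J/K.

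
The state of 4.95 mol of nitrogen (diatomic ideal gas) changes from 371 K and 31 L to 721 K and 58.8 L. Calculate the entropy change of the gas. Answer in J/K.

ΔS = 94.7 J/K

Entropy is a state function: ΔS = nC_V ln(T₂/T₁) + nR ln(V₂/V₁), with C_V = 5R/2 = 20.79 J mol⁻¹ K⁻¹ for a diatomic ideal gas.
ΔS = 4.95 × [20.79 × ln(721/371) + 8.314 × ln(58.8/31)] = 94.7 J/K.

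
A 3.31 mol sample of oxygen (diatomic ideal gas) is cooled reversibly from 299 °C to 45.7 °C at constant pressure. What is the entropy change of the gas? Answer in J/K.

In kelvin: T₁ = 572.15 K, T₂ = 318.85 K. At constant pressure, ΔS = nC_p ln(T₂/T₁) with C_p = 7R/2 = 29.1 J mol⁻¹ K⁻¹.
ΔS = 3.31 × 29.1 × ln(318.85/572.15) = -56.3 J/K.

ΔS = -56.3 J/K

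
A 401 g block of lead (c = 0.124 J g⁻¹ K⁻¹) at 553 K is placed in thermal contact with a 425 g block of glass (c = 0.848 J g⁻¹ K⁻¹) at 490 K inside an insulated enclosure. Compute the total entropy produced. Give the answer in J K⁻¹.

ΔS_total = 0.33 J/K

Energy balance: T_f = (m₁c₁T₁ + m₂c₂T₂)/(m₁c₁ + m₂c₂) = 497.64 K.
ΔS₁ = m₁c₁ ln(T_f/T₁) = 49.724 × ln(497.64/553) = -5.245 J/K.
ΔS₂ = m₂c₂ ln(T_f/T₂) = 360.4 × ln(497.64/490) = 5.575 J/K.
ΔS_total = -5.245 + 5.575 = 0.33 J/K.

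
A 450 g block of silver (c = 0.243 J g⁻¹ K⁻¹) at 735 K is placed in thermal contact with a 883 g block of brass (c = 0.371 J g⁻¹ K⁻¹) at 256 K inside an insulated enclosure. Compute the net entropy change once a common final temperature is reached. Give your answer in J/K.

Energy balance: T_f = (m₁c₁T₁ + m₂c₂T₂)/(m₁c₁ + m₂c₂) = 375.88 K.
ΔS₁ = m₁c₁ ln(T_f/T₁) = 109.35 × ln(375.88/735) = -73.33 J/K.
ΔS₂ = m₂c₂ ln(T_f/T₂) = 327.593 × ln(375.88/256) = 125.8 J/K.
ΔS_total = -73.33 + 125.8 = 52.5 J/K.

ΔS_total = 52.5 J/K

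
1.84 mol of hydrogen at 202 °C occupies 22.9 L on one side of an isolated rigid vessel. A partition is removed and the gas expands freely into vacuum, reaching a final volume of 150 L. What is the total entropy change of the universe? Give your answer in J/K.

No heat is exchanged and no work is done, so the ideal-gas temperature stays constant.
Entropy is a state function; using a reversible isothermal path, ΔS_gas = nR ln(V₂/V₁) = 1.84 × 8.314 × ln(150/22.9) = 28.8 J/K.
The insulated surroundings exchange no heat, so ΔS_surr = 0 and ΔS_universe = ΔS_gas.

ΔS_universe = 28.8 J/K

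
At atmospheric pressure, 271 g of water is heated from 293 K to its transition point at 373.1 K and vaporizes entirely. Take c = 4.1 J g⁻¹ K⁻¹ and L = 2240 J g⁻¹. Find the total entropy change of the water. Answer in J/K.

ΔS = 1900 J/K

Warming step: ΔS₁ = m c ln(T_tr/T_i) = 271 × 4.1 × ln(373.1/293) = 268.5 J/K.
Phase change: ΔS₂ = +mL/T_tr = 271 × 2240 / 373.1 = 1627 J/K.
ΔS_total = (268.5) + (1627) = 1900 J/K.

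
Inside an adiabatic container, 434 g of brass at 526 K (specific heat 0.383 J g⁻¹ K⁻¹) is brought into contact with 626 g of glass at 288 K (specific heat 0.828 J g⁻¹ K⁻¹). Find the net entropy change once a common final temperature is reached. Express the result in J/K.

ΔS_total = 25.1 J/K

Energy balance: T_f = (m₁c₁T₁ + m₂c₂T₂)/(m₁c₁ + m₂c₂) = 345.79 K.
ΔS₁ = m₁c₁ ln(T_f/T₁) = 166.222 × ln(345.79/526) = -69.72 J/K.
ΔS₂ = m₂c₂ ln(T_f/T₂) = 518.328 × ln(345.79/288) = 94.79 J/K.
ΔS_total = -69.72 + 94.79 = 25.1 J/K.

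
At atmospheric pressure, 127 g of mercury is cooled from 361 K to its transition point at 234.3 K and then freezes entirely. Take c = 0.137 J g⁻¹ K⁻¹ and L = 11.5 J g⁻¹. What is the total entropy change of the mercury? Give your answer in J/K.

Cooling step: ΔS₁ = m c ln(T_tr/T_i) = 127 × 0.137 × ln(234.3/361) = -7.521 J/K.
Phase change: ΔS₂ = −mL/T_tr = −127 × 11.5 / 234.3 = -6.233 J/K.
ΔS_total = (-7.521) + (-6.233) = -13.8 J/K.

ΔS = -13.8 J/K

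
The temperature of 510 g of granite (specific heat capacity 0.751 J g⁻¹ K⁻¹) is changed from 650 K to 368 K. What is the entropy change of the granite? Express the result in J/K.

ΔS = -218 J/K

ΔS = ∫dQ_rev/T = m c ln(T₂/T₁) = 510 × 0.751 × ln(368/650) = -218 J/K.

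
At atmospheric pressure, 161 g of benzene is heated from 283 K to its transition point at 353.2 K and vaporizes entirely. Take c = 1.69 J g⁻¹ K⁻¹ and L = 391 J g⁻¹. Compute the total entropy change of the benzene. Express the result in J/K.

Warming step: ΔS₁ = m c ln(T_tr/T_i) = 161 × 1.69 × ln(353.2/283) = 60.292 J/K.
Phase change: ΔS₂ = +mL/T_tr = 161 × 391 / 353.2 = 178.23 J/K.
ΔS_total = (60.292) + (178.23) = 239 J/K.

ΔS = 239 J/K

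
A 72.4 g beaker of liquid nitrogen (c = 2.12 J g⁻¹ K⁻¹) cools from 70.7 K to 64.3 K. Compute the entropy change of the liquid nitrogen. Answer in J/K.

ΔS = -14.6 J/K

ΔS = ∫dQ_rev/T = m c ln(T₂/T₁) = 72.4 × 2.12 × ln(64.3/70.7) = -14.6 J/K.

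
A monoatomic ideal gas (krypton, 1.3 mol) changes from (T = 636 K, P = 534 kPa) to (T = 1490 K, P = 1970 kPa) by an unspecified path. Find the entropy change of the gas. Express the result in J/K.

ΔS = 8.89 J/K

ΔS = nC_p ln(T₂/T₁) − nR ln(P₂/P₁), with C_p = 5R/2 = 20.79 J mol⁻¹ K⁻¹ for a monoatomic ideal gas.
ΔS = 1.3 × [20.79 × ln(1490/636) − 8.314 × ln(1970/534)] = 8.89 J/K.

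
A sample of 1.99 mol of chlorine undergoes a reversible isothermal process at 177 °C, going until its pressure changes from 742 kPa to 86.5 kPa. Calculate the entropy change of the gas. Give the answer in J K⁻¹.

ΔS_gas = 35.6 J/K

For an isothermal ideal gas ΔS_gas = nR ln(P₁/P₂) = 1.99 × 8.314 × ln(742/86.5) = 35.6 J/K.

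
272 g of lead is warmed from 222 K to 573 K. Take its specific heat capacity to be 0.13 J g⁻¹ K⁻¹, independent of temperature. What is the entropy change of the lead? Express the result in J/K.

ΔS = ∫dQ_rev/T = m c ln(T₂/T₁) = 272 × 0.13 × ln(573/222) = 33.5 J/K.

ΔS = 33.5 J/K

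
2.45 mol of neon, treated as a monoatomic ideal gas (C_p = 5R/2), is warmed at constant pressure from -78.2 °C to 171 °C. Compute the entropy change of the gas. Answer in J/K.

ΔS = 41.9 J/K

In kelvin: T₁ = 194.95 K, T₂ = 444.15 K. At constant pressure, ΔS = nC_p ln(T₂/T₁) with C_p = 5R/2 = 20.79 J mol⁻¹ K⁻¹.
ΔS = 2.45 × 20.79 × ln(444.15/194.95) = 41.9 J/K.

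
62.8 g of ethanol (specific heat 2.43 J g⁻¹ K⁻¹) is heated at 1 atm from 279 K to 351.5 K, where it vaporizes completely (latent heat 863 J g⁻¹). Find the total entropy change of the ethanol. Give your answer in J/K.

ΔS = 189 J/K

Warming step: ΔS₁ = m c ln(T_tr/T_i) = 62.8 × 2.43 × ln(351.5/279) = 35.25 J/K.
Phase change: ΔS₂ = +mL/T_tr = 62.8 × 863 / 351.5 = 154.2 J/K.
ΔS_total = (35.25) + (154.2) = 189 J/K.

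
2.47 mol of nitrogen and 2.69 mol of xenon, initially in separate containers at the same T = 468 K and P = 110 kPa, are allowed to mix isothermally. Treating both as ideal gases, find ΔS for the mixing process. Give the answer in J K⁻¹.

ΔS_mix = 29.7 J/K

Mole fractions: x_A = 2.47/5.16 = 0.479, x_B = 0.521.
ΔS_mix = −R(n_A ln x_A + n_B ln x_B) = −8.314 × (2.47 ln 0.479 + 2.69 ln 0.521) = 29.7 J/K.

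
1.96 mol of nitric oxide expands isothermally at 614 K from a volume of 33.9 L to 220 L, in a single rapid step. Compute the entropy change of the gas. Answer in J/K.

ΔS_gas = 30.5 J/K

Entropy is a state function, so ΔS_gas depends only on the end states.
For an isothermal ideal gas ΔS_gas = nR ln(V₂/V₁) = 1.96 × 8.314 × ln(220/33.9) = 30.5 J/K.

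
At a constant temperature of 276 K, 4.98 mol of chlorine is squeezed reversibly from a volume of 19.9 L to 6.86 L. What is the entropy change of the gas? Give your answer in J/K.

For an isothermal ideal gas ΔS_gas = nR ln(V₂/V₁) = 4.98 × 8.314 × ln(6.86/19.9) = -44.1 J/K.

ΔS_gas = -44.1 J/K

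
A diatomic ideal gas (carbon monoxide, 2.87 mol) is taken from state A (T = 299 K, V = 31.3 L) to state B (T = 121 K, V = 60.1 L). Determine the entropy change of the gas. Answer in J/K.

ΔS = -38.4 J/K

Entropy is a state function: ΔS = nC_V ln(T₂/T₁) + nR ln(V₂/V₁), with C_V = 5R/2 = 20.79 J mol⁻¹ K⁻¹ for a diatomic ideal gas.
ΔS = 2.87 × [20.79 × ln(121/299) + 8.314 × ln(60.1/31.3)] = -38.4 J/K.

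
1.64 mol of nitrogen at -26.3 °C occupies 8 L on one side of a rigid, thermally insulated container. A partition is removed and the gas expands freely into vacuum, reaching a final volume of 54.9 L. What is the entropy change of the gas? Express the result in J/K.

ΔS_gas = 26.3 J/K

For an ideal gas in free expansion Q = 0 and W = 0, so T is unchanged.
Entropy is a state function; using a reversible isothermal path, ΔS_gas = nR ln(V₂/V₁) = 1.64 × 8.314 × ln(54.9/8) = 26.3 J/K.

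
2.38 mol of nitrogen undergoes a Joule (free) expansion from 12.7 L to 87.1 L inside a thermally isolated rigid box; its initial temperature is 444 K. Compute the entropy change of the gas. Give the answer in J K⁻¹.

ΔS_gas = 38.1 J/K

No heat is exchanged and no work is done, so the ideal-gas temperature stays constant.
Entropy is a state function; using a reversible isothermal path, ΔS_gas = nR ln(V₂/V₁) = 2.38 × 8.314 × ln(87.1/12.7) = 38.1 J/K.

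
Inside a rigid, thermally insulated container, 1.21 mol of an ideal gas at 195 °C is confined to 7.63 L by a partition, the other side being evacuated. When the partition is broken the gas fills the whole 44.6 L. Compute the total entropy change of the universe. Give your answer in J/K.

For an ideal gas in free expansion Q = 0 and W = 0, so T is unchanged.
Entropy is a state function; using a reversible isothermal path, ΔS_gas = nR ln(V₂/V₁) = 1.21 × 8.314 × ln(44.6/7.63) = 17.8 J/K.
The insulated surroundings exchange no heat, so ΔS_surr = 0 and ΔS_universe = ΔS_gas.

ΔS_universe = 17.8 J/K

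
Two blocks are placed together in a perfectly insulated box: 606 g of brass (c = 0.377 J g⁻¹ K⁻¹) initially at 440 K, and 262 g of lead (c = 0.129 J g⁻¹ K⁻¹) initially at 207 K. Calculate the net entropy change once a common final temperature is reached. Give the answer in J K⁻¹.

ΔS_total = 6.95 J/K

Energy balance: T_f = (m₁c₁T₁ + m₂c₂T₂)/(m₁c₁ + m₂c₂) = 409.97 K.
ΔS₁ = m₁c₁ ln(T_f/T₁) = 228.462 × ln(409.97/440) = -16.15 J/K.
ΔS₂ = m₂c₂ ln(T_f/T₂) = 33.798 × ln(409.97/207) = 23.1 J/K.
ΔS_total = -16.15 + 23.1 = 6.95 J/K.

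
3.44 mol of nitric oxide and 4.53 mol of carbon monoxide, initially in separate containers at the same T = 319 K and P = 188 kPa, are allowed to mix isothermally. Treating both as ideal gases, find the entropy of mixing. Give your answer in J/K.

ΔS_mix = 45.3 J/K

Mole fractions: x_A = 3.44/7.97 = 0.432, x_B = 0.568.
ΔS_mix = −R(n_A ln x_A + n_B ln x_B) = −8.314 × (3.44 ln 0.432 + 4.53 ln 0.568) = 45.3 J/K.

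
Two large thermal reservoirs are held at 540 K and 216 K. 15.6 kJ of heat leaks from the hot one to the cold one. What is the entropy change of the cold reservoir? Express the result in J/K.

ΔS_cold = 72.2 J/K

The cold reservoir gains heat Q, so ΔS_cold = +Q/T_C = 15600/216 = 72.2 J/K.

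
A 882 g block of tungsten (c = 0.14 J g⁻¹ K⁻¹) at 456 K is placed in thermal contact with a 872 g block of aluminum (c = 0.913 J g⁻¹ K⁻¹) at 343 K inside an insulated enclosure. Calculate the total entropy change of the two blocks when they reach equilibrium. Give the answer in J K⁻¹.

Energy balance: T_f = (m₁c₁T₁ + m₂c₂T₂)/(m₁c₁ + m₂c₂) = 358.17 K.
ΔS₁ = m₁c₁ ln(T_f/T₁) = 123.48 × ln(358.17/456) = -29.82 J/K.
ΔS₂ = m₂c₂ ln(T_f/T₂) = 796.136 × ln(358.17/343) = 34.46 J/K.
ΔS_total = -29.82 + 34.46 = 4.64 J/K.

ΔS_total = 4.64 J/K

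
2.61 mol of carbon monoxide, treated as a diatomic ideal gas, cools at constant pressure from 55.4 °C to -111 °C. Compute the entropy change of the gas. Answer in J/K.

ΔS = -53.6 J/K

In kelvin: T₁ = 328.55 K, T₂ = 162.15 K. At constant pressure, ΔS = nC_p ln(T₂/T₁) with C_p = 7R/2 = 29.1 J mol⁻¹ K⁻¹.
ΔS = 2.61 × 29.1 × ln(162.15/328.55) = -53.6 J/K.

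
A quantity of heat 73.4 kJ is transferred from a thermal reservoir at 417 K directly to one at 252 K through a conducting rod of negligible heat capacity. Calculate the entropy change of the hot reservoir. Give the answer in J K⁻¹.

The hot reservoir loses heat Q, so ΔS_hot = −Q/T_H = −73400/417 = -176 J/K.

ΔS_hot = -176 J/K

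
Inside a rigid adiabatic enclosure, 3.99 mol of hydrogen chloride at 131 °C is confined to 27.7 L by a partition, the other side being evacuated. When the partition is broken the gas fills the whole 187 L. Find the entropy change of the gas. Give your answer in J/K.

ΔS_gas = 63.3 J/K

For an ideal gas in free expansion Q = 0 and W = 0, so T is unchanged.
Entropy is a state function; using a reversible isothermal path, ΔS_gas = nR ln(V₂/V₁) = 3.99 × 8.314 × ln(187/27.7) = 63.3 J/K.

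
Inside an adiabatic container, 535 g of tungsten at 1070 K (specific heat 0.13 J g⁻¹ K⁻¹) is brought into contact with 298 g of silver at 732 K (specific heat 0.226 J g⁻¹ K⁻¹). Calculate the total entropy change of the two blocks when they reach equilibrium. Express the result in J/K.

ΔS_total = 2.45 J/K

Energy balance: T_f = (m₁c₁T₁ + m₂c₂T₂)/(m₁c₁ + m₂c₂) = 903.72 K.
ΔS₁ = m₁c₁ ln(T_f/T₁) = 69.55 × ln(903.72/1070) = -11.747 J/K.
ΔS₂ = m₂c₂ ln(T_f/T₂) = 67.348 × ln(903.72/732) = 14.193 J/K.
ΔS_total = -11.747 + 14.193 = 2.45 J/K.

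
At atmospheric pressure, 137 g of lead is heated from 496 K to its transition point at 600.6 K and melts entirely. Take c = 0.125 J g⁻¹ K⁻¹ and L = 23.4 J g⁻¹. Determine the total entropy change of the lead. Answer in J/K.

ΔS = 8.61 J/K

Warming step: ΔS₁ = m c ln(T_tr/T_i) = 137 × 0.125 × ln(600.6/496) = 3.2769 J/K.
Phase change: ΔS₂ = +mL/T_tr = 137 × 23.4 / 600.6 = 5.3377 J/K.
ΔS_total = (3.2769) + (5.3377) = 8.61 J/K.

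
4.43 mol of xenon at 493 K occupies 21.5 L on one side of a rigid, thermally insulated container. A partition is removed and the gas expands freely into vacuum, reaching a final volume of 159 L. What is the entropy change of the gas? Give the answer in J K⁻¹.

ΔS_gas = 73.7 J/K

No heat is exchanged and no work is done, so the ideal-gas temperature stays constant.
Entropy is a state function; using a reversible isothermal path, ΔS_gas = nR ln(V₂/V₁) = 4.43 × 8.314 × ln(159/21.5) = 73.7 J/K.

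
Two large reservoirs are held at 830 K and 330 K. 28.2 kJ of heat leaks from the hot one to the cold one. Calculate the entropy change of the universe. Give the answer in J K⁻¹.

ΔS_hot = −Q/T_H = −28200/830 = -33.98 J/K and ΔS_cold = +Q/T_C = 28200/330 = 85.45 J/K.
ΔS_total = -33.98 + 85.45 = 51.5 J/K, positive as the second law requires.

ΔS_total = 51.5 J/K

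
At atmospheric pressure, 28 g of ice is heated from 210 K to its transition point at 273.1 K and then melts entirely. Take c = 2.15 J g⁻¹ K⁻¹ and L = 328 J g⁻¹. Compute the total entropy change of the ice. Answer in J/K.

Warming step: ΔS₁ = m c ln(T_tr/T_i) = 28 × 2.15 × ln(273.1/210) = 15.816 J/K.
Phase change: ΔS₂ = +mL/T_tr = 28 × 328 / 273.1 = 33.629 J/K.
ΔS_total = (15.816) + (33.629) = 49.4 J/K.

ΔS = 49.4 J/K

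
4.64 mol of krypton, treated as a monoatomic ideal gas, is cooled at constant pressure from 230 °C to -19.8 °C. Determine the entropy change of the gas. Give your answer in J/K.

In kelvin: T₁ = 503.15 K, T₂ = 253.35 K. At constant pressure, ΔS = nC_p ln(T₂/T₁) with C_p = 5R/2 = 20.79 J mol⁻¹ K⁻¹.
ΔS = 4.64 × 20.79 × ln(253.35/503.15) = -66.2 J/K.

ΔS = -66.2 J/K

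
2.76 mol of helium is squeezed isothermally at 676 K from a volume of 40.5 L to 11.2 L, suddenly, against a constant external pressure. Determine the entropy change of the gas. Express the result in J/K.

Entropy is a state function, so ΔS_gas depends only on the end states.
For an isothermal ideal gas ΔS_gas = nR ln(V₂/V₁) = 2.76 × 8.314 × ln(11.2/40.5) = -29.5 J/K.

ΔS_gas = -29.5 J/K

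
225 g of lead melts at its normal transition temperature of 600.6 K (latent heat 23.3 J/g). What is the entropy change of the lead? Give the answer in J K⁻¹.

Heat absorbed by the substance: Q = mL = 225 × 23.3 = 5242.5 J.
At constant T, ΔS = Q_rev/T = 5242.5 / 600.6 = 8.73 J/K.

ΔS = 8.73 J/K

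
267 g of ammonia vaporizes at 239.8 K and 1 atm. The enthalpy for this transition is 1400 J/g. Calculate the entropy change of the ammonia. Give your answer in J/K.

Heat absorbed by the substance: Q = mL = 267 × 1400 = 373800 J.
At constant T, ΔS = Q_rev/T = 373800 / 239.8 = 1560 J/K.

ΔS = 1560 J/K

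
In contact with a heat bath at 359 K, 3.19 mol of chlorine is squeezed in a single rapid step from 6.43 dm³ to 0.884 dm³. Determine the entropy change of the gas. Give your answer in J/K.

Entropy is a state function, so ΔS_gas depends only on the end states.
For an isothermal ideal gas ΔS_gas = nR ln(V₂/V₁) = 3.19 × 8.314 × ln(0.884/6.43) = -52.6 J/K.

ΔS_gas = -52.6 J/K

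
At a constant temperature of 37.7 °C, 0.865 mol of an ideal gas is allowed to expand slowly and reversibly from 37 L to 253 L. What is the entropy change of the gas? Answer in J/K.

ΔS_gas = 13.8 J/K

For an isothermal ideal gas ΔS_gas = nR ln(V₂/V₁) = 0.865 × 8.314 × ln(253/37) = 13.8 J/K.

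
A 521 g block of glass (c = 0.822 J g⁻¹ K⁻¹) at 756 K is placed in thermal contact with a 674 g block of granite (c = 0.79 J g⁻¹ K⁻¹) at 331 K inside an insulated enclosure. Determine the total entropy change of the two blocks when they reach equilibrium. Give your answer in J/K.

Energy balance: T_f = (m₁c₁T₁ + m₂c₂T₂)/(m₁c₁ + m₂c₂) = 520.45 K.
ΔS₁ = m₁c₁ ln(T_f/T₁) = 428.262 × ln(520.45/756) = -159.9 J/K.
ΔS₂ = m₂c₂ ln(T_f/T₂) = 532.46 × ln(520.45/331) = 241 J/K.
ΔS_total = -159.9 + 241 = 81.1 J/K.

ΔS_total = 81.1 J/K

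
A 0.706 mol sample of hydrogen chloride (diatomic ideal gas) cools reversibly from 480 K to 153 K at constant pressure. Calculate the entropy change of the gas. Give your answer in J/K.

At constant pressure, ΔS = nC_p ln(T₂/T₁) with C_p = 7R/2 = 29.1 J mol⁻¹ K⁻¹.
ΔS = 0.706 × 29.1 × ln(153/480) = -23.5 J/K.

ΔS = -23.5 J/K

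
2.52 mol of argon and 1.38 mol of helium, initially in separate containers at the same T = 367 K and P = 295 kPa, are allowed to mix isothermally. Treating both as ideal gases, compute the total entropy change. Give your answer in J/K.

ΔS_mix = 21.1 J/K

Mole fractions: x_A = 2.52/3.9 = 0.646, x_B = 0.354.
ΔS_mix = −R(n_A ln x_A + n_B ln x_B) = −8.314 × (2.52 ln 0.646 + 1.38 ln 0.354) = 21.1 J/K.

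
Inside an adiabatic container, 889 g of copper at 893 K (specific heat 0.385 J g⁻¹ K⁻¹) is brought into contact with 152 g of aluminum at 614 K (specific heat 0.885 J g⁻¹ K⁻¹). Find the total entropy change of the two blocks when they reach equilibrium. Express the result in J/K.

Energy balance: T_f = (m₁c₁T₁ + m₂c₂T₂)/(m₁c₁ + m₂c₂) = 814.28 K.
ΔS₁ = m₁c₁ ln(T_f/T₁) = 342.265 × ln(814.28/893) = -31.584 J/K.
ΔS₂ = m₂c₂ ln(T_f/T₂) = 134.52 × ln(814.28/614) = 37.977 J/K.
ΔS_total = -31.584 + 37.977 = 6.39 J/K.

ΔS_total = 6.39 J/K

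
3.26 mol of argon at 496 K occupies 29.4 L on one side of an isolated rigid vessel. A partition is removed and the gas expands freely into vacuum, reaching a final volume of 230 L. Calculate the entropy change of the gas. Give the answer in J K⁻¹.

For an ideal gas in free expansion Q = 0 and W = 0, so T is unchanged.
Entropy is a state function; using a reversible isothermal path, ΔS_gas = nR ln(V₂/V₁) = 3.26 × 8.314 × ln(230/29.4) = 55.8 J/K.

ΔS_gas = 55.8 J/K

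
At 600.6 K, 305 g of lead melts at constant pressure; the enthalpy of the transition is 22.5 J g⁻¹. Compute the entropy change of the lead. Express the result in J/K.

Heat absorbed by the substance: Q = mL = 305 × 22.5 = 6862.5 J.
At constant T, ΔS = Q_rev/T = 6862.5 / 600.6 = 11.4 J/K.

ΔS = 11.4 J/K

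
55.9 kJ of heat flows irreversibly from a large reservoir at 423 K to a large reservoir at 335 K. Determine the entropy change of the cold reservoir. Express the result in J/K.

ΔS_cold = 167 J/K

The cold reservoir gains heat Q, so ΔS_cold = +Q/T_C = 55900/335 = 167 J/K.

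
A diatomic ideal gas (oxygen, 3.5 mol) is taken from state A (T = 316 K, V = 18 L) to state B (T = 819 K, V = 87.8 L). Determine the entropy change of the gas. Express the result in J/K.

ΔS = 115 J/K

Entropy is a state function: ΔS = nC_V ln(T₂/T₁) + nR ln(V₂/V₁), with C_V = 5R/2 = 20.79 J mol⁻¹ K⁻¹ for a diatomic ideal gas.
ΔS = 3.5 × [20.79 × ln(819/316) + 8.314 × ln(87.8/18)] = 115 J/K.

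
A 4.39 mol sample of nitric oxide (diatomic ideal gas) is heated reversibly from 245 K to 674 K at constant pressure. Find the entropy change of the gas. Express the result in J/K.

ΔS = 129 J/K

At constant pressure, ΔS = nC_p ln(T₂/T₁) with C_p = 7R/2 = 29.1 J mol⁻¹ K⁻¹.
ΔS = 4.39 × 29.1 × ln(674/245) = 129 J/K.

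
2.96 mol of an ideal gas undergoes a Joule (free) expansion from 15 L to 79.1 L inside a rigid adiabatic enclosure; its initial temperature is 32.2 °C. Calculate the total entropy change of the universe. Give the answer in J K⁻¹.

ΔS_universe = 40.9 J/K

No heat is exchanged and no work is done, so the ideal-gas temperature stays constant.
Entropy is a state function; using a reversible isothermal path, ΔS_gas = nR ln(V₂/V₁) = 2.96 × 8.314 × ln(79.1/15) = 40.9 J/K.
The insulated surroundings exchange no heat, so ΔS_surr = 0 and ΔS_universe = ΔS_gas.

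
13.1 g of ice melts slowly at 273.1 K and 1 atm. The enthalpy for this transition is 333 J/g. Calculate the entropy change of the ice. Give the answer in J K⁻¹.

Heat absorbed by the substance: Q = mL = 13.1 × 333 = 4362.3 J.
At constant T, ΔS = Q_rev/T = 4362.3 / 273.1 = 16 J/K.

ΔS = 16 J/K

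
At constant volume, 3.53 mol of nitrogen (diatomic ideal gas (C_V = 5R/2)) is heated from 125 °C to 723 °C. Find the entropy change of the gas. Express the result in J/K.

In kelvin: T₁ = 398.15 K, T₂ = 996.15 K. At constant volume, ΔS = nC_V ln(T₂/T₁) with C_V = 5R/2 = 20.79 J mol⁻¹ K⁻¹.
ΔS = 3.53 × 20.79 × ln(996.15/398.15) = 67.3 J/K.

ΔS = 67.3 J/K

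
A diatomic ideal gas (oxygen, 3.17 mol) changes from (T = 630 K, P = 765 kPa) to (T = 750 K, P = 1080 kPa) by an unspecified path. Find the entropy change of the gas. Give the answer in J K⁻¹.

ΔS = nC_p ln(T₂/T₁) − nR ln(P₂/P₁), with C_p = 7R/2 = 29.1 J mol⁻¹ K⁻¹ for a diatomic ideal gas.
ΔS = 3.17 × [29.1 × ln(750/630) − 8.314 × ln(1080/765)] = 6.99 J/K.

ΔS = 6.99 J/K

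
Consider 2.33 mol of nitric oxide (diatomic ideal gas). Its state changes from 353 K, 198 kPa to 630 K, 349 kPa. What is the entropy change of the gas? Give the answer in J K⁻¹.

ΔS = 28.3 J/K

ΔS = nC_p ln(T₂/T₁) − nR ln(P₂/P₁), with C_p = 7R/2 = 29.1 J mol⁻¹ K⁻¹ for a diatomic ideal gas.
ΔS = 2.33 × [29.1 × ln(630/353) − 8.314 × ln(349/198)] = 28.3 J/K.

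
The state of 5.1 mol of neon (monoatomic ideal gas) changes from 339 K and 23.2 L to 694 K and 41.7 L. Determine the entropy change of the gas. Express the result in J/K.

Entropy is a state function: ΔS = nC_V ln(T₂/T₁) + nR ln(V₂/V₁), with C_V = 3R/2 = 12.47 J mol⁻¹ K⁻¹ for a monoatomic ideal gas.
ΔS = 5.1 × [12.47 × ln(694/339) + 8.314 × ln(41.7/23.2)] = 70.4 J/K.

ΔS = 70.4 J/K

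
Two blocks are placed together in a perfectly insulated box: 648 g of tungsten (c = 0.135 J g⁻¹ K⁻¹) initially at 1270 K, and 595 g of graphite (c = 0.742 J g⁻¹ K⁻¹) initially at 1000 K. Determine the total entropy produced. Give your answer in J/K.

Energy balance: T_f = (m₁c₁T₁ + m₂c₂T₂)/(m₁c₁ + m₂c₂) = 1044.7 K.
ΔS₁ = m₁c₁ ln(T_f/T₁) = 87.48 × ln(1044.7/1270) = -17.09 J/K.
ΔS₂ = m₂c₂ ln(T_f/T₂) = 441.49 × ln(1044.7/1000) = 19.29 J/K.
ΔS_total = -17.09 + 19.29 = 2.2 J/K.

ΔS_total = 2.2 J/K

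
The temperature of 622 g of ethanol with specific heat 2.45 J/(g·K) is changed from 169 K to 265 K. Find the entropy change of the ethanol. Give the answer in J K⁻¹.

ΔS = 685 J/K

ΔS = ∫dQ_rev/T = m c ln(T₂/T₁) = 622 × 2.45 × ln(265/169) = 685 J/K.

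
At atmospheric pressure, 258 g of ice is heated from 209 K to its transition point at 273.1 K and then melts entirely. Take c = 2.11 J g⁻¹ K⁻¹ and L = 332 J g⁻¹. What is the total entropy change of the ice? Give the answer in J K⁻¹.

ΔS = 459 J/K

Warming step: ΔS₁ = m c ln(T_tr/T_i) = 258 × 2.11 × ln(273.1/209) = 145.6 J/K.
Phase change: ΔS₂ = +mL/T_tr = 258 × 332 / 273.1 = 313.6 J/K.
ΔS_total = (145.6) + (313.6) = 459 J/K.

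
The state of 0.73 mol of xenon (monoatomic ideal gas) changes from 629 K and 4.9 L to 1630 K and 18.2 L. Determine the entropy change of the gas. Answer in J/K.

ΔS = 16.6 J/K

Entropy is a state function: ΔS = nC_V ln(T₂/T₁) + nR ln(V₂/V₁), with C_V = 3R/2 = 12.47 J mol⁻¹ K⁻¹ for a monoatomic ideal gas.
ΔS = 0.73 × [12.47 × ln(1630/629) + 8.314 × ln(18.2/4.9)] = 16.6 J/K.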